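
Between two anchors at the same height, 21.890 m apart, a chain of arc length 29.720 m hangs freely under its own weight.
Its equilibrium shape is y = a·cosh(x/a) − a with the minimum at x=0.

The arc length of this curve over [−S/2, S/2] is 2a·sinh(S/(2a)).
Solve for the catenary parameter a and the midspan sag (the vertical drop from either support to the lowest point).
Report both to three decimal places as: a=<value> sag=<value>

a=7.843 sag=8.960

seed: a₀ = √(S³/(24(L−S))) = √(21.890³/(24·7.830)) = 7.471059
iter 1: u=1.464987  f(a)=+8.845e-01  f'(a)=-2.582e+00  a ← 7.471059 − (+8.845e-01/-2.582e+00) = 7.813634
iter 2: u=1.400757  f(a)=+6.447e-02  f'(a)=-2.218e+00  a ← 7.813634 − (+6.447e-02/-2.218e+00) = 7.842702
iter 3: u=1.395565  f(a)=+4.021e-04  f'(a)=-2.190e+00  a ← 7.842702 − (+4.021e-04/-2.190e+00) = 7.842886
iter 4: u=1.395532  f(a)=+1.586e-08  f'(a)=-2.190e+00  a ← 7.842886 − (+1.586e-08/-2.190e+00) = 7.842886
iter 5: u=1.395532  f(a)=-3.553e-15  f'(a)=-2.190e+00  a ← 7.842886 − (-3.553e-15/-2.190e+00) = 7.842886
converged: |Δa| < 1e-12 after 5 iterations
sag = a·(cosh(S/(2a)) − 1) = 7.842886·(cosh(1.395532) − 1) = 8.959806
T_max/T_min = cosh(S/(2a)) = 2.142412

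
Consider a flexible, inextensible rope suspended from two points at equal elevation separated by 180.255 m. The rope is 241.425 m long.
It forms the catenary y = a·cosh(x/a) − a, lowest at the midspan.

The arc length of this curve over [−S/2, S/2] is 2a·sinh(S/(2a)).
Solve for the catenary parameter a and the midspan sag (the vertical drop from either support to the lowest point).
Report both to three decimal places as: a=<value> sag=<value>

seed: a₀ = √(S³/(24(L−S))) = √(180.255³/(24·61.170)) = 63.162036
iter 1: u=1.426925  f(a)=+6.538e+00  f'(a)=-2.361e+00  a ← 63.162036 − (+6.538e+00/-2.361e+00) = 65.931122
iter 2: u=1.366995  f(a)=+4.545e-01  f'(a)=-2.043e+00  a ← 65.931122 − (+4.545e-01/-2.043e+00) = 66.153586
iter 3: u=1.362398  f(a)=+2.560e-03  f'(a)=-2.020e+00  a ← 66.153586 − (+2.560e-03/-2.020e+00) = 66.154853
iter 4: u=1.362372  f(a)=+8.220e-08  f'(a)=-2.020e+00  a ← 66.154853 − (+8.220e-08/-2.020e+00) = 66.154853
iter 5: u=1.362372  f(a)=+2.842e-14  f'(a)=-2.020e+00  a ← 66.154853 − (+2.842e-14/-2.020e+00) = 66.154853
converged: |Δa| < 1e-12 after 5 iterations
sag = a·(cosh(S/(2a)) − 1) = 66.154853·(cosh(1.362372) − 1) = 71.496781
T_max/T_min = cosh(S/(2a)) = 2.080749

a=66.155 sag=71.497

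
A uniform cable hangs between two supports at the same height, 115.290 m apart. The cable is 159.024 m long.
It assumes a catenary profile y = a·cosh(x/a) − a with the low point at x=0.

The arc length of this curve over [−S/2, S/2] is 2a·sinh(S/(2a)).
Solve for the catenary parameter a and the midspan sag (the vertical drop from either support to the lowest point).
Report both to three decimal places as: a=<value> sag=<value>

seed: a₀ = √(S³/(24(L−S))) = √(115.290³/(24·43.734)) = 38.209578
iter 1: u=1.508653  f(a)=+5.255e+00  f'(a)=-2.854e+00  a ← 38.209578 − (+5.255e+00/-2.854e+00) = 40.050761
iter 2: u=1.439298  f(a)=+4.037e-01  f'(a)=-2.431e+00  a ← 40.050761 − (+4.037e-01/-2.431e+00) = 40.216828
iter 3: u=1.433355  f(a)=+2.821e-03  f'(a)=-2.397e+00  a ← 40.216828 − (+2.821e-03/-2.397e+00) = 40.218005
iter 4: u=1.433313  f(a)=+1.399e-07  f'(a)=-2.397e+00  a ← 40.218005 − (+1.399e-07/-2.397e+00) = 40.218005
iter 5: u=1.433313  f(a)=+2.842e-14  f'(a)=-2.397e+00  a ← 40.218005 − (+2.842e-14/-2.397e+00) = 40.218005
converged: |Δa| < 1e-12 after 5 iterations
sag = a·(cosh(S/(2a)) − 1) = 40.218005·(cosh(1.433313) − 1) = 48.886687
T_max/T_min = cosh(S/(2a)) = 2.215542

a=40.218 sag=48.887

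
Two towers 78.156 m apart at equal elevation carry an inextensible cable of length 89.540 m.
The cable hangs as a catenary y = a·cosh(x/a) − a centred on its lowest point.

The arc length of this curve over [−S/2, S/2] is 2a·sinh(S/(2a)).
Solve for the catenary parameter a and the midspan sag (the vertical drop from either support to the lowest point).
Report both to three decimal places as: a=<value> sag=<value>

seed: a₀ = √(S³/(24(L−S))) = √(78.156³/(24·11.384)) = 41.801361
iter 1: u=0.934850  f(a)=+5.079e-01  f'(a)=-5.938e-01  a ← 41.801361 − (+5.079e-01/-5.938e-01) = 42.656770
iter 2: u=0.916103  f(a)=+1.601e-02  f'(a)=-5.569e-01  a ← 42.656770 − (+1.601e-02/-5.569e-01) = 42.685519
iter 3: u=0.915486  f(a)=+1.705e-05  f'(a)=-5.557e-01  a ← 42.685519 − (+1.705e-05/-5.557e-01) = 42.685550
iter 4: u=0.915485  f(a)=+1.940e-11  f'(a)=-5.557e-01  a ← 42.685550 − (+1.940e-11/-5.557e-01) = 42.685550
converged: |Δa| < 1e-12 after 4 iterations
sag = a·(cosh(S/(2a)) − 1) = 42.685550·(cosh(0.915485) − 1) = 19.172425
T_max/T_min = cosh(S/(2a)) = 1.449155

a=42.686 sag=19.172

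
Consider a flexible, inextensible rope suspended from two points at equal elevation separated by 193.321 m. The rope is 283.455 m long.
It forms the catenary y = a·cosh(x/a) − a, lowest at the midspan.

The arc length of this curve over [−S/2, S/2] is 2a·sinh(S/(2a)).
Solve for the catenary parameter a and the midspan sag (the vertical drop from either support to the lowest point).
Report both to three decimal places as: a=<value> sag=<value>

a=61.466 sag=93.016

seed: a₀ = √(S³/(24(L−S))) = √(193.321³/(24·90.134)) = 57.792117
iter 1: u=1.672555  f(a)=+1.348e+01  f'(a)=-4.084e+00  a ← 57.792117 − (+1.348e+01/-4.084e+00) = 61.093160
iter 2: u=1.582182  f(a)=+1.241e+00  f'(a)=-3.363e+00  a ← 61.093160 − (+1.241e+00/-3.363e+00) = 61.462214
iter 3: u=1.572682  f(a)=+1.288e-02  f'(a)=-3.294e+00  a ← 61.462214 − (+1.288e-02/-3.294e+00) = 61.466125
iter 4: u=1.572582  f(a)=+1.419e-06  f'(a)=-3.293e+00  a ← 61.466125 − (+1.419e-06/-3.293e+00) = 61.466125
iter 5: u=1.572582  f(a)=+0.000e+00  f'(a)=-3.293e+00  a ← 61.466125 − (+0.000e+00/-3.293e+00) = 61.466125
converged: |Δa| < 1e-12 after 5 iterations
sag = a·(cosh(S/(2a)) − 1) = 61.466125·(cosh(1.572582) − 1) = 93.016135
T_max/T_min = cosh(S/(2a)) = 2.513291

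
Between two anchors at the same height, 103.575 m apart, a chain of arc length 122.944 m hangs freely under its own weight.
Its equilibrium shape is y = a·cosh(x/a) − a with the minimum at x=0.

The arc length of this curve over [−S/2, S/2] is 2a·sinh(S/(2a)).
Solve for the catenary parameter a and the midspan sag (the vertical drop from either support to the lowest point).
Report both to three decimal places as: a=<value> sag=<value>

a=50.207 sag=29.163

seed: a₀ = √(S³/(24(L−S))) = √(103.575³/(24·19.369)) = 48.890355
iter 1: u=1.059258  f(a)=+1.116e+00  f'(a)=-8.849e-01  a ← 48.890355 − (+1.116e+00/-8.849e-01) = 50.151664
iter 2: u=1.032618  f(a)=+4.465e-02  f'(a)=-8.154e-01  a ← 50.151664 − (+4.465e-02/-8.154e-01) = 50.206426
iter 3: u=1.031491  f(a)=+7.806e-05  f'(a)=-8.125e-01  a ← 50.206426 − (+7.806e-05/-8.125e-01) = 50.206522
iter 4: u=1.031489  f(a)=+2.395e-10  f'(a)=-8.125e-01  a ← 50.206522 − (+2.395e-10/-8.125e-01) = 50.206522
iter 5: u=1.031489  f(a)=+0.000e+00  f'(a)=-8.125e-01  a ← 50.206522 − (+0.000e+00/-8.125e-01) = 50.206522
converged: |Δa| < 1e-12 after 5 iterations
sag = a·(cosh(S/(2a)) − 1) = 50.206522·(cosh(1.031489) − 1) = 29.162878
T_max/T_min = cosh(S/(2a)) = 1.580858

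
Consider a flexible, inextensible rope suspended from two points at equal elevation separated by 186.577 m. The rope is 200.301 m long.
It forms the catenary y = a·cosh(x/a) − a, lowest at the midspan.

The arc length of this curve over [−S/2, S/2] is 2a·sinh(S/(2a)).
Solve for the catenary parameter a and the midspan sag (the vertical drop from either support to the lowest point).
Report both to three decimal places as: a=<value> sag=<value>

a=141.948 sag=31.774

seed: a₀ = √(S³/(24(L−S))) = √(186.577³/(24·13.724)) = 140.423949
iter 1: u=0.664335  f(a)=+3.060e-01  f'(a)=-2.042e-01  a ← 140.423949 − (+3.060e-01/-2.042e-01) = 141.922511
iter 2: u=0.657320  f(a)=+4.968e-03  f'(a)=-1.976e-01  a ← 141.922511 − (+4.968e-03/-1.976e-01) = 141.947648
iter 3: u=0.657204  f(a)=+1.357e-06  f'(a)=-1.975e-01  a ← 141.947648 − (+1.357e-06/-1.975e-01) = 141.947655
iter 4: u=0.657204  f(a)=+1.137e-13  f'(a)=-1.975e-01  a ← 141.947655 − (+1.137e-13/-1.975e-01) = 141.947655
converged: |Δa| < 1e-12 after 4 iterations
sag = a·(cosh(S/(2a)) − 1) = 141.947655·(cosh(0.657204) − 1) = 31.774132
T_max/T_min = cosh(S/(2a)) = 1.223844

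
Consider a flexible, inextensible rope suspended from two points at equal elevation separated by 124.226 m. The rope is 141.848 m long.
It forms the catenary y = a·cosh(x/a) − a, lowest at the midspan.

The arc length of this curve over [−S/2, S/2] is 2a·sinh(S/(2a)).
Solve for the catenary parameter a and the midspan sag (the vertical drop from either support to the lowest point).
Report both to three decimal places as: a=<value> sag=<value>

a=68.714 sag=30.037

seed: a₀ = √(S³/(24(L−S))) = √(124.226³/(24·17.622)) = 67.326422
iter 1: u=0.922565  f(a)=+7.653e-01  f'(a)=-5.694e-01  a ← 67.326422 − (+7.653e-01/-5.694e-01) = 68.670454
iter 2: u=0.904508  f(a)=+2.352e-02  f'(a)=-5.349e-01  a ← 68.670454 − (+2.352e-02/-5.349e-01) = 68.714420
iter 3: u=0.903930  f(a)=+2.377e-05  f'(a)=-5.338e-01  a ← 68.714420 − (+2.377e-05/-5.338e-01) = 68.714465
iter 4: u=0.903929  f(a)=+2.433e-11  f'(a)=-5.338e-01  a ← 68.714465 − (+2.433e-11/-5.338e-01) = 68.714465
converged: |Δa| < 1e-12 after 4 iterations
sag = a·(cosh(S/(2a)) − 1) = 68.714465·(cosh(0.903929) − 1) = 30.037201
T_max/T_min = cosh(S/(2a)) = 1.437131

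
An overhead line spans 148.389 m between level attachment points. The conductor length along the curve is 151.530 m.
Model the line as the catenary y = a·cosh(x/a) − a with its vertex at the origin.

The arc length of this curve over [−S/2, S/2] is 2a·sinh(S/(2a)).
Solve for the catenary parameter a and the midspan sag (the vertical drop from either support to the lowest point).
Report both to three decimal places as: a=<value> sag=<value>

seed: a₀ = √(S³/(24(L−S))) = √(148.389³/(24·3.141)) = 208.191490
iter 1: u=0.356376  f(a)=+2.001e-02  f'(a)=-3.056e-02  a ← 208.191490 − (+2.001e-02/-3.056e-02) = 208.846169
iter 2: u=0.355259  f(a)=+9.476e-05  f'(a)=-3.027e-02  a ← 208.846169 − (+9.476e-05/-3.027e-02) = 208.849299
iter 3: u=0.355254  f(a)=+2.149e-09  f'(a)=-3.027e-02  a ← 208.849299 − (+2.149e-09/-3.027e-02) = 208.849299
iter 4: u=0.355254  f(a)=+2.842e-14  f'(a)=-3.027e-02  a ← 208.849299 − (+2.842e-14/-3.027e-02) = 208.849299
converged: |Δa| < 1e-12 after 4 iterations
sag = a·(cosh(S/(2a)) − 1) = 208.849299·(cosh(0.355254) − 1) = 13.318126
T_max/T_min = cosh(S/(2a)) = 1.063769

a=208.849 sag=13.318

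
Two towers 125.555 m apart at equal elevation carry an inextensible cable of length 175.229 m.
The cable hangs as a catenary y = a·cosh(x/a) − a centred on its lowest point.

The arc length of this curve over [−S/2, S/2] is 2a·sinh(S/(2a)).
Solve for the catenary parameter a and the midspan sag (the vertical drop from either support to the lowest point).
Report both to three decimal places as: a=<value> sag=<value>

seed: a₀ = √(S³/(24(L−S))) = √(125.555³/(24·49.674)) = 40.745611
iter 1: u=1.540718  f(a)=+6.240e+00  f'(a)=-3.068e+00  a ← 40.745611 − (+6.240e+00/-3.068e+00) = 42.779385
iter 2: u=1.467471  f(a)=+4.976e-01  f'(a)=-2.597e+00  a ← 42.779385 − (+4.976e-01/-2.597e+00) = 42.971027
iter 3: u=1.460926  f(a)=+3.771e-03  f'(a)=-2.558e+00  a ← 42.971027 − (+3.771e-03/-2.558e+00) = 42.972501
iter 4: u=1.460876  f(a)=+2.202e-07  f'(a)=-2.557e+00  a ← 42.972501 − (+2.202e-07/-2.557e+00) = 42.972501
iter 5: u=1.460876  f(a)=+2.842e-14  f'(a)=-2.557e+00  a ← 42.972501 − (+2.842e-14/-2.557e+00) = 42.972501
converged: |Δa| < 1e-12 after 5 iterations
sag = a·(cosh(S/(2a)) − 1) = 42.972501·(cosh(1.460876) − 1) = 54.613033
T_max/T_min = cosh(S/(2a)) = 2.270883

a=42.973 sag=54.613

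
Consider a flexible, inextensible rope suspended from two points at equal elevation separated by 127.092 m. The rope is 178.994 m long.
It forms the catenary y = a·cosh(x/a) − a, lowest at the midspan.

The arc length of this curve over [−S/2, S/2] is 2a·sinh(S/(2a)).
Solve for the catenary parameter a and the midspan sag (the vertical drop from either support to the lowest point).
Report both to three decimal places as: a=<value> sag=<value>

a=42.880 sag=56.359

seed: a₀ = √(S³/(24(L−S))) = √(127.092³/(24·51.902)) = 40.595664
iter 1: u=1.565340  f(a)=+6.743e+00  f'(a)=-3.241e+00  a ← 40.595664 − (+6.743e+00/-3.241e+00) = 42.676109
iter 2: u=1.489030  f(a)=+5.530e-01  f'(a)=-2.729e+00  a ← 42.676109 − (+5.530e-01/-2.729e+00) = 42.878724
iter 3: u=1.481994  f(a)=+4.454e-03  f'(a)=-2.685e+00  a ← 42.878724 − (+4.454e-03/-2.685e+00) = 42.880382
iter 4: u=1.481936  f(a)=+2.941e-07  f'(a)=-2.685e+00  a ← 42.880382 − (+2.941e-07/-2.685e+00) = 42.880383
iter 5: u=1.481936  f(a)=+2.842e-14  f'(a)=-2.685e+00  a ← 42.880383 − (+2.842e-14/-2.685e+00) = 42.880383
converged: |Δa| < 1e-12 after 5 iterations
sag = a·(cosh(S/(2a)) − 1) = 42.880383·(cosh(1.481936) − 1) = 56.358925
T_max/T_min = cosh(S/(2a)) = 2.314329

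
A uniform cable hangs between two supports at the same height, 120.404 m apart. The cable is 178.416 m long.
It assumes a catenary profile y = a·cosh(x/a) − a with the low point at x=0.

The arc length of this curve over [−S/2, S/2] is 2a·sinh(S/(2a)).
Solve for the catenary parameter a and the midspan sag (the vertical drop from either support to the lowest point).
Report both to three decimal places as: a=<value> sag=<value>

a=37.727 sag=59.130

seed: a₀ = √(S³/(24(L−S))) = √(120.404³/(24·58.012)) = 35.407628
iter 1: u=1.700255  f(a)=+8.986e+00  f'(a)=-4.327e+00  a ← 35.407628 − (+8.986e+00/-4.327e+00) = 37.484256
iter 2: u=1.606061  f(a)=+8.512e-01  f'(a)=-3.543e+00  a ← 37.484256 − (+8.512e-01/-3.543e+00) = 37.724507
iter 3: u=1.595833  f(a)=+9.403e-03  f'(a)=-3.465e+00  a ← 37.724507 − (+9.403e-03/-3.465e+00) = 37.727220
iter 4: u=1.595718  f(a)=+1.175e-06  f'(a)=-3.464e+00  a ← 37.727220 − (+1.175e-06/-3.464e+00) = 37.727220
iter 5: u=1.595718  f(a)=+0.000e+00  f'(a)=-3.464e+00  a ← 37.727220 − (+0.000e+00/-3.464e+00) = 37.727220
converged: |Δa| < 1e-12 after 5 iterations
sag = a·(cosh(S/(2a)) − 1) = 37.727220·(cosh(1.595718) − 1) = 59.130461
T_max/T_min = cosh(S/(2a)) = 2.567316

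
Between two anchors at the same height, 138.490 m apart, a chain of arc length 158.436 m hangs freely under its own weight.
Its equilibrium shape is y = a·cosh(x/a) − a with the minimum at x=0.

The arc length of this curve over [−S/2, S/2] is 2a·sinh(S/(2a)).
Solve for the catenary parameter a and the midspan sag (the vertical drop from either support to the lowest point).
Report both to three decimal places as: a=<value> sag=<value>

seed: a₀ = √(S³/(24(L−S))) = √(138.490³/(24·19.946)) = 74.489335
iter 1: u=0.929596  f(a)=+8.798e-01  f'(a)=-5.833e-01  a ← 74.489335 − (+8.798e-01/-5.833e-01) = 75.997663
iter 2: u=0.911146  f(a)=+2.743e-02  f'(a)=-5.474e-01  a ← 75.997663 − (+2.743e-02/-5.474e-01) = 76.047775
iter 3: u=0.910546  f(a)=+2.857e-05  f'(a)=-5.463e-01  a ← 76.047775 − (+2.857e-05/-5.463e-01) = 76.047827
iter 4: u=0.910545  f(a)=+3.104e-11  f'(a)=-5.463e-01  a ← 76.047827 − (+3.104e-11/-5.463e-01) = 76.047827
converged: |Δa| < 1e-12 after 4 iterations
sag = a·(cosh(S/(2a)) − 1) = 76.047827·(cosh(0.910545) − 1) = 33.764574
T_max/T_min = cosh(S/(2a)) = 1.443991

a=76.048 sag=33.765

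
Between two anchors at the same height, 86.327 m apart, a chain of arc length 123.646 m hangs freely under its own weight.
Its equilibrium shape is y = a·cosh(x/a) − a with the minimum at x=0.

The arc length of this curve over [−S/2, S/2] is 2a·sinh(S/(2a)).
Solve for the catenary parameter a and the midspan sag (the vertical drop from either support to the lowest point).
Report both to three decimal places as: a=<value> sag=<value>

a=28.391 sag=39.640

seed: a₀ = √(S³/(24(L−S))) = √(86.327³/(24·37.319)) = 26.800898
iter 1: u=1.610524  f(a)=+5.150e+00  f'(a)=-3.577e+00  a ← 26.800898 − (+5.150e+00/-3.577e+00) = 28.240405
iter 2: u=1.528431  f(a)=+4.440e-01  f'(a)=-2.985e+00  a ← 28.240405 − (+4.440e-01/-2.985e+00) = 28.389156
iter 3: u=1.520422  f(a)=+3.989e-03  f'(a)=-2.932e+00  a ← 28.389156 − (+3.989e-03/-2.932e+00) = 28.390517
iter 4: u=1.520349  f(a)=+3.283e-07  f'(a)=-2.931e+00  a ← 28.390517 − (+3.283e-07/-2.931e+00) = 28.390517
iter 5: u=1.520349  f(a)=+1.421e-14  f'(a)=-2.931e+00  a ← 28.390517 − (+1.421e-14/-2.931e+00) = 28.390517
converged: |Δa| < 1e-12 after 5 iterations
sag = a·(cosh(S/(2a)) − 1) = 28.390517·(cosh(1.520349) − 1) = 39.639659
T_max/T_min = cosh(S/(2a)) = 2.396229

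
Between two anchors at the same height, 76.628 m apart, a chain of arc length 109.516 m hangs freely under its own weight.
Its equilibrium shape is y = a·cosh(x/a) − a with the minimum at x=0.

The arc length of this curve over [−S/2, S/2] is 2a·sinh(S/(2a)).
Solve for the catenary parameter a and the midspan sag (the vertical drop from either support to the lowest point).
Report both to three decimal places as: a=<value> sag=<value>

a=25.282 sag=35.030

seed: a₀ = √(S³/(24(L−S))) = √(76.628³/(24·32.888)) = 23.875742
iter 1: u=1.604725  f(a)=+4.504e+00  f'(a)=-3.533e+00  a ← 23.875742 − (+4.504e+00/-3.533e+00) = 25.150563
iter 2: u=1.523385  f(a)=+3.859e-01  f'(a)=-2.951e+00  a ← 25.150563 − (+3.859e-01/-2.951e+00) = 25.281311
iter 3: u=1.515507  f(a)=+3.419e-03  f'(a)=-2.899e+00  a ← 25.281311 − (+3.419e-03/-2.899e+00) = 25.282490
iter 4: u=1.515436  f(a)=+2.736e-07  f'(a)=-2.899e+00  a ← 25.282490 − (+2.736e-07/-2.899e+00) = 25.282490
iter 5: u=1.515436  f(a)=+2.842e-14  f'(a)=-2.899e+00  a ← 25.282490 − (+2.842e-14/-2.899e+00) = 25.282490
converged: |Δa| < 1e-12 after 5 iterations
sag = a·(cosh(S/(2a)) − 1) = 25.282490·(cosh(1.515436) − 1) = 35.030385
T_max/T_min = cosh(S/(2a)) = 2.385559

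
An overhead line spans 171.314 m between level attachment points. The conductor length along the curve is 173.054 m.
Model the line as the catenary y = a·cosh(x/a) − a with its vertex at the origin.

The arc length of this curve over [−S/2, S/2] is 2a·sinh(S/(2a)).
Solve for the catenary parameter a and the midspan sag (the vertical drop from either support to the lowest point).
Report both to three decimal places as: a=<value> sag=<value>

seed: a₀ = √(S³/(24(L−S))) = √(171.314³/(24·1.740)) = 346.983672
iter 1: u=0.246862  f(a)=+5.310e-03  f'(a)=-1.009e-02  a ← 346.983672 − (+5.310e-03/-1.009e-02) = 347.509862
iter 2: u=0.246488  f(a)=+1.210e-05  f'(a)=-1.004e-02  a ← 347.509862 − (+1.210e-05/-1.004e-02) = 347.511067
iter 3: u=0.246487  f(a)=+6.321e-11  f'(a)=-1.004e-02  a ← 347.511067 − (+6.321e-11/-1.004e-02) = 347.511067
iter 4: u=0.246487  f(a)=+0.000e+00  f'(a)=-1.004e-02  a ← 347.511067 − (+0.000e+00/-1.004e-02) = 347.511067
converged: |Δa| < 1e-12 after 4 iterations
sag = a·(cosh(S/(2a)) − 1) = 347.511067·(cosh(0.246487) − 1) = 10.610230
T_max/T_min = cosh(S/(2a)) = 1.030532

a=347.511 sag=10.610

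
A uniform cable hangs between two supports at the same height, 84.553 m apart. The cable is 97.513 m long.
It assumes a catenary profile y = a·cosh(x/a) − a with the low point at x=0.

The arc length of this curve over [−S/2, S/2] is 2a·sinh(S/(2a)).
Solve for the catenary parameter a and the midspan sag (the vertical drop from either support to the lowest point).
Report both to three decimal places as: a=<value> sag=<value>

a=45.064 sag=21.328

seed: a₀ = √(S³/(24(L−S))) = √(84.553³/(24·12.960)) = 44.084448
iter 1: u=0.958989  f(a)=+6.092e-01  f'(a)=-6.438e-01  a ← 44.084448 − (+6.092e-01/-6.438e-01) = 45.030577
iter 2: u=0.938840  f(a)=+2.016e-02  f'(a)=-6.019e-01  a ← 45.030577 − (+2.016e-02/-6.019e-01) = 45.064077
iter 3: u=0.938142  f(a)=+2.376e-05  f'(a)=-6.004e-01  a ← 45.064077 − (+2.376e-05/-6.004e-01) = 45.064117
iter 4: u=0.938141  f(a)=+3.311e-11  f'(a)=-6.004e-01  a ← 45.064117 − (+3.311e-11/-6.004e-01) = 45.064117
iter 5: u=0.938141  f(a)=+0.000e+00  f'(a)=-6.004e-01  a ← 45.064117 − (+0.000e+00/-6.004e-01) = 45.064117
converged: |Δa| < 1e-12 after 5 iterations
sag = a·(cosh(S/(2a)) − 1) = 45.064117·(cosh(0.938141) − 1) = 21.328435
T_max/T_min = cosh(S/(2a)) = 1.473291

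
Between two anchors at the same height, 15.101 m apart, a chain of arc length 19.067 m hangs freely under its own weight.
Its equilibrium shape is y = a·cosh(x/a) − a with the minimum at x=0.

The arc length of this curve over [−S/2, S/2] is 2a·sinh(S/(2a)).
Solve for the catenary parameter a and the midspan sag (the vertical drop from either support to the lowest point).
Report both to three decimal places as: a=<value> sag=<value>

a=6.239 sag=5.155

seed: a₀ = √(S³/(24(L−S))) = √(15.101³/(24·3.966)) = 6.014875
iter 1: u=1.255305  f(a)=+3.245e-01  f'(a)=-1.539e+00  a ← 6.014875 − (+3.245e-01/-1.539e+00) = 6.225760
iter 2: u=1.212784  f(a)=+1.784e-02  f'(a)=-1.374e+00  a ← 6.225760 − (+1.784e-02/-1.374e+00) = 6.238752
iter 3: u=1.210258  f(a)=+6.093e-05  f'(a)=-1.364e+00  a ← 6.238752 − (+6.093e-05/-1.364e+00) = 6.238796
iter 4: u=1.210249  f(a)=+7.157e-10  f'(a)=-1.364e+00  a ← 6.238796 − (+7.157e-10/-1.364e+00) = 6.238796
iter 5: u=1.210249  f(a)=+3.553e-15  f'(a)=-1.364e+00  a ← 6.238796 − (+3.553e-15/-1.364e+00) = 6.238796
converged: |Δa| < 1e-12 after 5 iterations
sag = a·(cosh(S/(2a)) − 1) = 6.238796·(cosh(1.210249) − 1) = 5.154632
T_max/T_min = cosh(S/(2a)) = 1.826222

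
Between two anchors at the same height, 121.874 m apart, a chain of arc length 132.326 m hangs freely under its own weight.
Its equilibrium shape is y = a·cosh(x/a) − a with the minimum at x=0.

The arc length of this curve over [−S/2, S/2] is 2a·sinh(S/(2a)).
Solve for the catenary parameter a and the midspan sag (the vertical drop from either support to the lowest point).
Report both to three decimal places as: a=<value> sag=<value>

a=86.021 sag=22.502

seed: a₀ = √(S³/(24(L−S))) = √(121.874³/(24·10.452)) = 84.949588
iter 1: u=0.717331  f(a)=+2.722e-01  f'(a)=-2.590e-01  a ← 84.949588 − (+2.722e-01/-2.590e-01) = 86.000779
iter 2: u=0.708563  f(a)=+5.135e-03  f'(a)=-2.493e-01  a ← 86.000779 − (+5.135e-03/-2.493e-01) = 86.021380
iter 3: u=0.708394  f(a)=+1.906e-06  f'(a)=-2.491e-01  a ← 86.021380 − (+1.906e-06/-2.491e-01) = 86.021387
iter 4: u=0.708394  f(a)=+2.842e-13  f'(a)=-2.491e-01  a ← 86.021387 − (+2.842e-13/-2.491e-01) = 86.021387
converged: |Δa| < 1e-12 after 4 iterations
sag = a·(cosh(S/(2a)) − 1) = 86.021387·(cosh(0.708394) − 1) = 22.501521
T_max/T_min = cosh(S/(2a)) = 1.261581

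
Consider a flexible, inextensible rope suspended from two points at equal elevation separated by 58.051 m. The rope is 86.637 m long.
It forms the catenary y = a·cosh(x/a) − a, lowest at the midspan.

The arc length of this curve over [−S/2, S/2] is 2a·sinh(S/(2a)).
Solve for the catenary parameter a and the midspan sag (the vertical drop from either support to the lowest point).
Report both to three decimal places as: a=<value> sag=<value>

seed: a₀ = √(S³/(24(L−S))) = √(58.051³/(24·28.586)) = 16.886212
iter 1: u=1.718888  f(a)=+4.533e+00  f'(a)=-4.498e+00  a ← 16.886212 − (+4.533e+00/-4.498e+00) = 17.893991
iter 2: u=1.622081  f(a)=+4.375e-01  f'(a)=-3.668e+00  a ← 17.893991 − (+4.375e-01/-3.668e+00) = 18.013262
iter 3: u=1.611341  f(a)=+5.036e-03  f'(a)=-3.584e+00  a ← 18.013262 − (+5.036e-03/-3.584e+00) = 18.014667
iter 4: u=1.611215  f(a)=+6.844e-07  f'(a)=-3.583e+00  a ← 18.014667 − (+6.844e-07/-3.583e+00) = 18.014667
iter 5: u=1.611215  f(a)=+2.842e-14  f'(a)=-3.583e+00  a ← 18.014667 − (+2.842e-14/-3.583e+00) = 18.014667
converged: |Δa| < 1e-12 after 5 iterations
sag = a·(cosh(S/(2a)) − 1) = 18.014667·(cosh(1.611215) − 1) = 28.900370
T_max/T_min = cosh(S/(2a)) = 2.604269

a=18.015 sag=28.900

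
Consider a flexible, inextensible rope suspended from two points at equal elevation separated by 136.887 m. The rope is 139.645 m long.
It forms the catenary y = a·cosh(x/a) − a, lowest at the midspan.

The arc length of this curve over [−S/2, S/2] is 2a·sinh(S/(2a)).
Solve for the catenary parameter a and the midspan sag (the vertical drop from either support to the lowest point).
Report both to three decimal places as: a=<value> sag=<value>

seed: a₀ = √(S³/(24(L−S))) = √(136.887³/(24·2.758)) = 196.852329
iter 1: u=0.347690  f(a)=+1.672e-02  f'(a)=-2.836e-02  a ← 196.852329 − (+1.672e-02/-2.836e-02) = 197.441814
iter 2: u=0.346651  f(a)=+7.540e-05  f'(a)=-2.811e-02  a ← 197.441814 − (+7.540e-05/-2.811e-02) = 197.444497
iter 3: u=0.346647  f(a)=+1.549e-09  f'(a)=-2.810e-02  a ← 197.444497 − (+1.549e-09/-2.810e-02) = 197.444497
iter 4: u=0.346647  f(a)=+0.000e+00  f'(a)=-2.810e-02  a ← 197.444497 − (+0.000e+00/-2.810e-02) = 197.444497
converged: |Δa| < 1e-12 after 4 iterations
sag = a·(cosh(S/(2a)) − 1) = 197.444497·(cosh(0.346647) − 1) = 11.982127
T_max/T_min = cosh(S/(2a)) = 1.060686

a=197.444 sag=11.982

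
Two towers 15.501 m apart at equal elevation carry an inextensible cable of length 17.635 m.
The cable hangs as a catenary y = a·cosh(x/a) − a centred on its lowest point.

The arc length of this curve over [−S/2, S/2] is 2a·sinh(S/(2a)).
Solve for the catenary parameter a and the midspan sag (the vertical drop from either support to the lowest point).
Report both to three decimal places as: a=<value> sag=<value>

a=8.699 sag=3.687

seed: a₀ = √(S³/(24(L−S))) = √(15.501³/(24·2.134)) = 8.527795
iter 1: u=0.908852  f(a)=+8.989e-02  f'(a)=-5.431e-01  a ← 8.527795 − (+8.989e-02/-5.431e-01) = 8.693318
iter 2: u=0.891547  f(a)=+2.684e-03  f'(a)=-5.111e-01  a ← 8.693318 − (+2.684e-03/-5.111e-01) = 8.698569
iter 3: u=0.891009  f(a)=+2.556e-06  f'(a)=-5.101e-01  a ← 8.698569 − (+2.556e-06/-5.101e-01) = 8.698574
iter 4: u=0.891008  f(a)=+2.323e-12  f'(a)=-5.101e-01  a ← 8.698574 − (+2.323e-12/-5.101e-01) = 8.698574
converged: |Δa| < 1e-12 after 4 iterations
sag = a·(cosh(S/(2a)) − 1) = 8.698574·(cosh(0.891008) − 1) = 3.687446
T_max/T_min = cosh(S/(2a)) = 1.423914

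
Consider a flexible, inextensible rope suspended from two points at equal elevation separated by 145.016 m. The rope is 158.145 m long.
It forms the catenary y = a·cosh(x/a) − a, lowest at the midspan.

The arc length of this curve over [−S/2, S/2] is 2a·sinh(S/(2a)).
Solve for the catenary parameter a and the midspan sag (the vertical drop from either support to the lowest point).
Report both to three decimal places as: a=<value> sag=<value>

a=99.688 sag=27.553

seed: a₀ = √(S³/(24(L−S))) = √(145.016³/(24·13.129)) = 98.379008
iter 1: u=0.737027  f(a)=+3.612e-01  f'(a)=-2.817e-01  a ← 98.379008 − (+3.612e-01/-2.817e-01) = 99.661401
iter 2: u=0.727543  f(a)=+7.185e-03  f'(a)=-2.706e-01  a ← 99.661401 − (+7.185e-03/-2.706e-01) = 99.687954
iter 3: u=0.727350  f(a)=+2.970e-06  f'(a)=-2.704e-01  a ← 99.687954 − (+2.970e-06/-2.704e-01) = 99.687965
iter 4: u=0.727350  f(a)=+4.832e-13  f'(a)=-2.704e-01  a ← 99.687965 − (+4.832e-13/-2.704e-01) = 99.687965
converged: |Δa| < 1e-12 after 4 iterations
sag = a·(cosh(S/(2a)) − 1) = 99.687965·(cosh(0.727350) − 1) = 27.552558
T_max/T_min = cosh(S/(2a)) = 1.276388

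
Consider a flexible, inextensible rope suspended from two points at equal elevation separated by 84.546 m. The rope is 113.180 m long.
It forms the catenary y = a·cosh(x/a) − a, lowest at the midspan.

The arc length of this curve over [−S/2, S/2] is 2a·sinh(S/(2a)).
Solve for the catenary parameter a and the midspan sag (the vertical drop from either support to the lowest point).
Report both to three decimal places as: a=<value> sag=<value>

seed: a₀ = √(S³/(24(L−S))) = √(84.546³/(24·28.634)) = 29.654661
iter 1: u=1.425509  f(a)=+3.054e+00  f'(a)=-2.353e+00  a ← 29.654661 − (+3.054e+00/-2.353e+00) = 30.952543
iter 2: u=1.365736  f(a)=+2.119e-01  f'(a)=-2.037e+00  a ← 30.952543 − (+2.119e-01/-2.037e+00) = 31.056598
iter 3: u=1.361160  f(a)=+1.189e-03  f'(a)=-2.014e+00  a ← 31.056598 − (+1.189e-03/-2.014e+00) = 31.057188
iter 4: u=1.361134  f(a)=+3.789e-08  f'(a)=-2.014e+00  a ← 31.057188 − (+3.789e-08/-2.014e+00) = 31.057188
iter 5: u=1.361134  f(a)=+1.421e-14  f'(a)=-2.014e+00  a ← 31.057188 − (+1.421e-14/-2.014e+00) = 31.057188
converged: |Δa| < 1e-12 after 5 iterations
sag = a·(cosh(S/(2a)) − 1) = 31.057188·(cosh(1.361134) − 1) = 33.494938
T_max/T_min = cosh(S/(2a)) = 2.078492

a=31.057 sag=33.495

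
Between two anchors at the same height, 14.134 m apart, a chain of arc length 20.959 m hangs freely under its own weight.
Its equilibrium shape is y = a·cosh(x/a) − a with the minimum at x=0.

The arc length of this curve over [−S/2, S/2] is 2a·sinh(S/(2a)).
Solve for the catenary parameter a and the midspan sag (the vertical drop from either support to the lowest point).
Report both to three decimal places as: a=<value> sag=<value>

seed: a₀ = √(S³/(24(L−S))) = √(14.134³/(24·6.825)) = 4.151841
iter 1: u=1.702137  f(a)=+1.060e+00  f'(a)=-4.344e+00  a ← 4.151841 − (+1.060e+00/-4.344e+00) = 4.395775
iter 2: u=1.607680  f(a)=+1.006e-01  f'(a)=-3.556e+00  a ← 4.395775 − (+1.006e-01/-3.556e+00) = 4.424061
iter 3: u=1.597401  f(a)=+1.116e-03  f'(a)=-3.477e+00  a ← 4.424061 − (+1.116e-03/-3.477e+00) = 4.424382
iter 4: u=1.597285  f(a)=+1.406e-07  f'(a)=-3.476e+00  a ← 4.424382 − (+1.406e-07/-3.476e+00) = 4.424382
iter 5: u=1.597285  f(a)=+0.000e+00  f'(a)=-3.476e+00  a ← 4.424382 − (+0.000e+00/-3.476e+00) = 4.424382
converged: |Δa| < 1e-12 after 5 iterations
sag = a·(cosh(S/(2a)) − 1) = 4.424382·(cosh(1.597285) − 1) = 6.950814
T_max/T_min = cosh(S/(2a)) = 2.571025

a=4.424 sag=6.951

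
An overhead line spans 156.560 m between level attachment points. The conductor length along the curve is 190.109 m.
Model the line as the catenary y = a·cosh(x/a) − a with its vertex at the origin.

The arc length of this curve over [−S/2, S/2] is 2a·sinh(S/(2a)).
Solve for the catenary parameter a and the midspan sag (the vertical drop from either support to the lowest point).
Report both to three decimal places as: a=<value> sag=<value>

a=71.154 sag=47.582

seed: a₀ = √(S³/(24(L−S))) = √(156.560³/(24·33.549)) = 69.036030
iter 1: u=1.133901  f(a)=+2.224e+00  f'(a)=-1.103e+00  a ← 69.036030 − (+2.224e+00/-1.103e+00) = 71.052742
iter 2: u=1.101717  f(a)=+1.012e-01  f'(a)=-1.004e+00  a ← 71.052742 − (+1.012e-01/-1.004e+00) = 71.153463
iter 3: u=1.100157  f(a)=+2.315e-04  f'(a)=-9.999e-01  a ← 71.153463 − (+2.315e-04/-9.999e-01) = 71.153695
iter 4: u=1.100154  f(a)=+1.218e-09  f'(a)=-9.999e-01  a ← 71.153695 − (+1.218e-09/-9.999e-01) = 71.153695
iter 5: u=1.100154  f(a)=+2.842e-14  f'(a)=-9.999e-01  a ← 71.153695 − (+2.842e-14/-9.999e-01) = 71.153695
converged: |Δa| < 1e-12 after 5 iterations
sag = a·(cosh(S/(2a)) − 1) = 71.153695·(cosh(1.100154) − 1) = 47.582173
T_max/T_min = cosh(S/(2a)) = 1.668724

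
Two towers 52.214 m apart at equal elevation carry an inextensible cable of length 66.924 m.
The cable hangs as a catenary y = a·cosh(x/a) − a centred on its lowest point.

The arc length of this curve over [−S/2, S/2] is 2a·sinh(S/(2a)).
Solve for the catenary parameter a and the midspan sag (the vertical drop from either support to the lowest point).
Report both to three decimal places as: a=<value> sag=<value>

a=20.879 sag=18.563

seed: a₀ = √(S³/(24(L−S))) = √(52.214³/(24·14.710)) = 20.080221
iter 1: u=1.300135  f(a)=+1.294e+00  f'(a)=-1.728e+00  a ← 20.080221 − (+1.294e+00/-1.728e+00) = 20.829253
iter 2: u=1.253382  f(a)=+7.596e-02  f'(a)=-1.531e+00  a ← 20.829253 − (+7.596e-02/-1.531e+00) = 20.878871
iter 3: u=1.250403  f(a)=+2.976e-04  f'(a)=-1.519e+00  a ← 20.878871 − (+2.976e-04/-1.519e+00) = 20.879067
iter 4: u=1.250391  f(a)=+4.607e-09  f'(a)=-1.519e+00  a ← 20.879067 − (+4.607e-09/-1.519e+00) = 20.879067
iter 5: u=1.250391  f(a)=+0.000e+00  f'(a)=-1.519e+00  a ← 20.879067 − (+0.000e+00/-1.519e+00) = 20.879067
converged: |Δa| < 1e-12 after 5 iterations
sag = a·(cosh(S/(2a)) − 1) = 20.879067·(cosh(1.250391) − 1) = 18.562547
T_max/T_min = cosh(S/(2a)) = 1.889051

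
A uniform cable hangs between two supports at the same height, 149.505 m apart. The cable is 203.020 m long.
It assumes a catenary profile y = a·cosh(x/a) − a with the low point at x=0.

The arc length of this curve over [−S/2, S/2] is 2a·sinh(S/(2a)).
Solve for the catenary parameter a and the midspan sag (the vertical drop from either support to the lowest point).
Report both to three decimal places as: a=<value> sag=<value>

a=53.549 sag=61.220

seed: a₀ = √(S³/(24(L−S))) = √(149.505³/(24·53.515)) = 51.008223
iter 1: u=1.465499  f(a)=+6.049e+00  f'(a)=-2.585e+00  a ← 51.008223 − (+6.049e+00/-2.585e+00) = 53.348524
iter 2: u=1.401210  f(a)=+4.412e-01  f'(a)=-2.220e+00  a ← 53.348524 − (+4.412e-01/-2.220e+00) = 53.547251
iter 3: u=1.396010  f(a)=+2.756e-03  f'(a)=-2.193e+00  a ← 53.547251 − (+2.756e-03/-2.193e+00) = 53.548508
iter 4: u=1.395977  f(a)=+1.090e-07  f'(a)=-2.193e+00  a ← 53.548508 − (+1.090e-07/-2.193e+00) = 53.548508
iter 5: u=1.395977  f(a)=+0.000e+00  f'(a)=-2.193e+00  a ← 53.548508 − (+0.000e+00/-2.193e+00) = 53.548508
converged: |Δa| < 1e-12 after 5 iterations
sag = a·(cosh(S/(2a)) − 1) = 53.548508·(cosh(1.395977) − 1) = 61.219618
T_max/T_min = cosh(S/(2a)) = 2.143255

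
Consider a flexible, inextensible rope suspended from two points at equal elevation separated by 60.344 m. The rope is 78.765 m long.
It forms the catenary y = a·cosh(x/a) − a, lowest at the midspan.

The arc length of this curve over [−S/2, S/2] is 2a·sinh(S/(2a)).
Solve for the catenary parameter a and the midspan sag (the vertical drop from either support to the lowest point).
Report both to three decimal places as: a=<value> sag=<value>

seed: a₀ = √(S³/(24(L−S))) = √(60.344³/(24·18.421)) = 22.294047
iter 1: u=1.353366  f(a)=+1.762e+00  f'(a)=-1.976e+00  a ← 22.294047 − (+1.762e+00/-1.976e+00) = 23.186112
iter 2: u=1.301296  f(a)=+1.113e-01  f'(a)=-1.733e+00  a ← 23.186112 − (+1.113e-01/-1.733e+00) = 23.250327
iter 3: u=1.297702  f(a)=+5.101e-04  f'(a)=-1.717e+00  a ← 23.250327 − (+5.101e-04/-1.717e+00) = 23.250624
iter 4: u=1.297686  f(a)=+1.082e-08  f'(a)=-1.717e+00  a ← 23.250624 − (+1.082e-08/-1.717e+00) = 23.250624
iter 5: u=1.297686  f(a)=-1.421e-14  f'(a)=-1.717e+00  a ← 23.250624 − (-1.421e-14/-1.717e+00) = 23.250624
converged: |Δa| < 1e-12 after 5 iterations
sag = a·(cosh(S/(2a)) − 1) = 23.250624·(cosh(1.297686) − 1) = 22.483093
T_max/T_min = cosh(S/(2a)) = 1.966989

a=23.251 sag=22.483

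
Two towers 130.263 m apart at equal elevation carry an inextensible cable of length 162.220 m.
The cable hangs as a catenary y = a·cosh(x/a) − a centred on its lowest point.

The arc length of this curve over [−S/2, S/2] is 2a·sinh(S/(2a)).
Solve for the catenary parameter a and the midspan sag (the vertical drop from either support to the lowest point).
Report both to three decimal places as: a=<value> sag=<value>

seed: a₀ = √(S³/(24(L−S))) = √(130.263³/(24·31.957)) = 53.683768
iter 1: u=1.213244  f(a)=+2.436e+00  f'(a)=-1.375e+00  a ← 53.683768 − (+2.436e+00/-1.375e+00) = 55.455124
iter 2: u=1.174490  f(a)=+1.258e-01  f'(a)=-1.237e+00  a ← 55.455124 − (+1.258e-01/-1.237e+00) = 55.556830
iter 3: u=1.172340  f(a)=+3.756e-04  f'(a)=-1.229e+00  a ← 55.556830 − (+3.756e-04/-1.229e+00) = 55.557135
iter 4: u=1.172334  f(a)=+3.372e-09  f'(a)=-1.229e+00  a ← 55.557135 − (+3.372e-09/-1.229e+00) = 55.557135
iter 5: u=1.172334  f(a)=+2.842e-14  f'(a)=-1.229e+00  a ← 55.557135 − (+2.842e-14/-1.229e+00) = 55.557135
converged: |Δa| < 1e-12 after 5 iterations
sag = a·(cosh(S/(2a)) − 1) = 55.557135·(cosh(1.172334) − 1) = 42.755770
T_max/T_min = cosh(S/(2a)) = 1.769582

a=55.557 sag=42.756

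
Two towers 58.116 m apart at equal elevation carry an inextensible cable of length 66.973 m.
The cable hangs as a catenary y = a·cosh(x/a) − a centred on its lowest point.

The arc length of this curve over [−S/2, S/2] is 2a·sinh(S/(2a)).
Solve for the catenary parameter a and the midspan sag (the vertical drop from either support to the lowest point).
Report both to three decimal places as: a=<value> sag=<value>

a=31.059 sag=14.614

seed: a₀ = √(S³/(24(L−S))) = √(58.116³/(24·8.857)) = 30.387476
iter 1: u=0.956249  f(a)=+4.139e-01  f'(a)=-6.380e-01  a ← 30.387476 − (+4.139e-01/-6.380e-01) = 31.036173
iter 2: u=0.936262  f(a)=+1.362e-02  f'(a)=-5.966e-01  a ← 31.036173 − (+1.362e-02/-5.966e-01) = 31.059008
iter 3: u=0.935574  f(a)=+1.588e-05  f'(a)=-5.952e-01  a ← 31.059008 − (+1.588e-05/-5.952e-01) = 31.059035
iter 4: u=0.935573  f(a)=+2.160e-11  f'(a)=-5.952e-01  a ← 31.059035 − (+2.160e-11/-5.952e-01) = 31.059035
iter 5: u=0.935573  f(a)=-1.421e-14  f'(a)=-5.952e-01  a ← 31.059035 − (-1.421e-14/-5.952e-01) = 31.059035
converged: |Δa| < 1e-12 after 5 iterations
sag = a·(cosh(S/(2a)) − 1) = 31.059035·(cosh(0.935573) − 1) = 14.613816
T_max/T_min = cosh(S/(2a)) = 1.470517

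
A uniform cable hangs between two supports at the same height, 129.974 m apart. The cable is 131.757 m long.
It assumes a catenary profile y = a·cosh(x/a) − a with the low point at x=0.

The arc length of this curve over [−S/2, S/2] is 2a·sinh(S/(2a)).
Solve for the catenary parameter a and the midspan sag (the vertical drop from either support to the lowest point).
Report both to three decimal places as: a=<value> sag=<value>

a=226.983 sag=9.367

seed: a₀ = √(S³/(24(L−S))) = √(129.974³/(24·1.783)) = 226.518374
iter 1: u=0.286895  f(a)=+7.352e-03  f'(a)=-1.587e-02  a ← 226.518374 − (+7.352e-03/-1.587e-02) = 226.981575
iter 2: u=0.286310  f(a)=+2.261e-05  f'(a)=-1.578e-02  a ← 226.981575 − (+2.261e-05/-1.578e-02) = 226.983009
iter 3: u=0.286308  f(a)=+2.154e-10  f'(a)=-1.577e-02  a ← 226.983009 − (+2.154e-10/-1.577e-02) = 226.983009
iter 4: u=0.286308  f(a)=+0.000e+00  f'(a)=-1.577e-02  a ← 226.983009 − (+0.000e+00/-1.577e-02) = 226.983009
converged: |Δa| < 1e-12 after 4 iterations
sag = a·(cosh(S/(2a)) − 1) = 226.983009·(cosh(0.286308) − 1) = 9.366865
T_max/T_min = cosh(S/(2a)) = 1.041267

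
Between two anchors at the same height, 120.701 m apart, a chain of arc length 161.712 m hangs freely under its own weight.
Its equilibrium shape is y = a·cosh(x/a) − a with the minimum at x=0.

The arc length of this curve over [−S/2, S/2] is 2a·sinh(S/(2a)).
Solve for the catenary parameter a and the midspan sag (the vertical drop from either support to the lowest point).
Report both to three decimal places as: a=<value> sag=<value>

a=44.273 sag=47.910

seed: a₀ = √(S³/(24(L−S))) = √(120.701³/(24·41.011)) = 42.267884
iter 1: u=1.427810  f(a)=+4.389e+00  f'(a)=-2.366e+00  a ← 42.267884 − (+4.389e+00/-2.366e+00) = 44.122917
iter 2: u=1.367781  f(a)=+3.055e-01  f'(a)=-2.047e+00  a ← 44.122917 − (+3.055e-01/-2.047e+00) = 44.272139
iter 3: u=1.363171  f(a)=+1.725e-03  f'(a)=-2.024e+00  a ← 44.272139 − (+1.725e-03/-2.024e+00) = 44.272991
iter 4: u=1.363145  f(a)=+5.565e-08  f'(a)=-2.024e+00  a ← 44.272991 − (+5.565e-08/-2.024e+00) = 44.272991
iter 5: u=1.363145  f(a)=+0.000e+00  f'(a)=-2.024e+00  a ← 44.272991 − (+0.000e+00/-2.024e+00) = 44.272991
converged: |Δa| < 1e-12 after 5 iterations
sag = a·(cosh(S/(2a)) − 1) = 44.272991·(cosh(1.363145) − 1) = 47.910470
T_max/T_min = cosh(S/(2a)) = 2.082160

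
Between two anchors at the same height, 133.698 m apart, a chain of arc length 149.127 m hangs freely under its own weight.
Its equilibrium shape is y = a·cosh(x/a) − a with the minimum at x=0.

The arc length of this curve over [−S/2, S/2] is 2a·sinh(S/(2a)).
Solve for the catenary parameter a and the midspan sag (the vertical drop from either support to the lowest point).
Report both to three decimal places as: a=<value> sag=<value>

seed: a₀ = √(S³/(24(L−S))) = √(133.698³/(24·15.429)) = 80.336490
iter 1: u=0.832113  f(a)=+5.431e-01  f'(a)=-4.114e-01  a ← 80.336490 − (+5.431e-01/-4.114e-01) = 81.656591
iter 2: u=0.818660  f(a)=+1.367e-02  f'(a)=-3.909e-01  a ← 81.656591 − (+1.367e-02/-3.909e-01) = 81.691575
iter 3: u=0.818310  f(a)=+9.168e-06  f'(a)=-3.904e-01  a ← 81.691575 − (+9.168e-06/-3.904e-01) = 81.691598
iter 4: u=0.818309  f(a)=+4.150e-12  f'(a)=-3.904e-01  a ← 81.691598 − (+4.150e-12/-3.904e-01) = 81.691598
converged: |Δa| < 1e-12 after 4 iterations
sag = a·(cosh(S/(2a)) − 1) = 81.691598·(cosh(0.818309) − 1) = 28.912347
T_max/T_min = cosh(S/(2a)) = 1.353921

a=81.692 sag=28.912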